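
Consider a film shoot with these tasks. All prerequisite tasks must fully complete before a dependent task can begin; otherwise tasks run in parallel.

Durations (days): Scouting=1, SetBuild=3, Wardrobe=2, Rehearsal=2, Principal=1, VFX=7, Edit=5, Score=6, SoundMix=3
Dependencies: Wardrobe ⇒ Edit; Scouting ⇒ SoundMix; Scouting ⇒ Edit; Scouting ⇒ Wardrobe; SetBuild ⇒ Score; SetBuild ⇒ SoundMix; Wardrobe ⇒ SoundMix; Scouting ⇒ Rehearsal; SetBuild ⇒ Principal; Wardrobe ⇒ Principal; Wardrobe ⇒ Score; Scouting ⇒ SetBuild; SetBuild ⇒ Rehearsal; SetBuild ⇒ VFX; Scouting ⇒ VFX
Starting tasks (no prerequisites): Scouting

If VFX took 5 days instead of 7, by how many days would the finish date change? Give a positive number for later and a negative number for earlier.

Baseline: Scouting→SetBuild→VFX = 1+3+7 = 11 → 11 days.
VFX is on the critical path; changing it to 5 makes that path 9 days.
Now Scouting→SetBuild→Score = 1+3+6 = 10 is longest, so the finish becomes 10 days.
Change in finish: 10 − 11 = -1 days.

-1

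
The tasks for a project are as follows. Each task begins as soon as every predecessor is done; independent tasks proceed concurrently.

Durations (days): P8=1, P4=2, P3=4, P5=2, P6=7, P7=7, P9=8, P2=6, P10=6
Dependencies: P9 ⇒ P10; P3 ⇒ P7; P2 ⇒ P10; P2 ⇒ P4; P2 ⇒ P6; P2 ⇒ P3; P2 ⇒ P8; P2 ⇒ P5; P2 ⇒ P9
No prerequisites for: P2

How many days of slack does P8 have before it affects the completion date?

Critical path: P2→P9→P10 = 6+8+6 = 20, so the finish is 20 days.
The longest chain containing P8 totals 7 days.
So P8 can slip 20 − 7 = 13 days.

13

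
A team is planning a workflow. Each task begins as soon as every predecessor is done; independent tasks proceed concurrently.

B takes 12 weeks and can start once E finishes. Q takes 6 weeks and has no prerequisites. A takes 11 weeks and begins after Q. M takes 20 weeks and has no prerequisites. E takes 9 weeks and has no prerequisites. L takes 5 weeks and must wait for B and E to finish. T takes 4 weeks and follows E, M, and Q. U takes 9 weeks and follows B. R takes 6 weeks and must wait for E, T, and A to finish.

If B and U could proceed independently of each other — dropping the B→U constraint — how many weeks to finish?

Original critical path: E→B→U = 9+12+9 = 30 ⇒ 30 weeks.
Without B→U, U's earliest start moves from 21 to 0.
The longest chain is now M→T→R = 20+4+6 = 30, so the project takes 30 weeks.

30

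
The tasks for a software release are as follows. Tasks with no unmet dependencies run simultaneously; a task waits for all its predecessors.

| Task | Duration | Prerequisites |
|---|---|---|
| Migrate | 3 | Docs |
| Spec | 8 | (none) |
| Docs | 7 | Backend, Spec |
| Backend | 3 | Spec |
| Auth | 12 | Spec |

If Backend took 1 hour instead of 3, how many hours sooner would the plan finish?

1

Baseline: Spec→Backend→Docs→Migrate = 8+3+7+3 = 21 → 21 hours.
Since Backend is critical, the -2 change carries straight to that chain (now 19 hours).
The binding chain switches to Spec→Auth = 8+12 = 20; finish 20 hours.
Change in finish: 20 − 21 = -1 hours.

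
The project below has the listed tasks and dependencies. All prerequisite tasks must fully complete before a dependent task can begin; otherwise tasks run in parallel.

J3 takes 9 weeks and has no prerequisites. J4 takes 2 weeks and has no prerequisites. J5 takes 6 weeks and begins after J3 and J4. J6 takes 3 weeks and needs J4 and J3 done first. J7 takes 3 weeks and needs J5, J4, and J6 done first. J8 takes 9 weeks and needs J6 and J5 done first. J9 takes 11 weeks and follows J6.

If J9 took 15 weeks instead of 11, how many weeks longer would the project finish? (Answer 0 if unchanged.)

3

The binding path is J3→J5→J8 = 9+6+9 = 24; finish at 24 weeks.
J9 has 1 week of float (longest path through it is 23).
New critical path: J3→J6→J9 = 9+3+15 = 27 ⇒ 27 weeks.
Change in finish: 27 − 24 = +3 weeks.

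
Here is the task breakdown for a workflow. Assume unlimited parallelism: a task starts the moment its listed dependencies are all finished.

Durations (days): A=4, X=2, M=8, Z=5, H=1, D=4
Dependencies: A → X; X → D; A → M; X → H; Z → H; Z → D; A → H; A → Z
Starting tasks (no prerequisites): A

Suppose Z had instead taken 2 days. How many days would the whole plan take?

Actual critical path: A→Z→D = 4+5+4 = 13 ⇒ 13 days.
Z is on the critical path; changing it to 2 makes that path 10 days.
New critical path: A→M = 4+8 = 12 ⇒ 12 days.

12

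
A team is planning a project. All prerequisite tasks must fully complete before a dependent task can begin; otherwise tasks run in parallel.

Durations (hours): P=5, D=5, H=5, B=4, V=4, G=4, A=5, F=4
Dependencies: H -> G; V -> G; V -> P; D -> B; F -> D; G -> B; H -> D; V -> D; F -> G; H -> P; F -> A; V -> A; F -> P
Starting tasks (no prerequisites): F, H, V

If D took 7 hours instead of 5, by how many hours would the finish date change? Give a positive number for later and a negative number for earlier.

The binding path is H→D→B = 5+5+4 = 14; finish at 14 hours.
Since D is critical, the +2 change carries straight to that chain (now 16 hours).
No other chain overtakes it, so the finish is 16 hours.
Change in finish: 16 − 14 = +2 hours.

2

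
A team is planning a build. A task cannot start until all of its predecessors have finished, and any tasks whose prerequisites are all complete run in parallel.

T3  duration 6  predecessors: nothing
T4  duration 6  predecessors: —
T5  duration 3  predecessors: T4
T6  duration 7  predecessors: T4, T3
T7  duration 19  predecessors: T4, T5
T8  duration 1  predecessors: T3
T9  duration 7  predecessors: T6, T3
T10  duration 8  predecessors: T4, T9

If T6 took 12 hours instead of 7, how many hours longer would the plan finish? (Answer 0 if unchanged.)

Critical path before the change: T3→T6→T9→T10 = 6+7+7+8 = 28 giving 28 hours.
T6 is on the critical path; changing it to 12 makes that path 33 hours.
No other chain overtakes it, so the finish is 33 hours.
Change in finish: 33 − 28 = +5 hours.

5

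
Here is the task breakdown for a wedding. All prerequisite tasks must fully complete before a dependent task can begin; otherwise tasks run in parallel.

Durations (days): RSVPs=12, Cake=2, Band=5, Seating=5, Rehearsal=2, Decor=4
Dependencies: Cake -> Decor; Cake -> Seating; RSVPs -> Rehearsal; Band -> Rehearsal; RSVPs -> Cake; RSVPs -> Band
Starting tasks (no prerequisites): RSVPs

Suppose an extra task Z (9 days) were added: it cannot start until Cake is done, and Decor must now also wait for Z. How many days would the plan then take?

Originally the plan takes 19 days.
With Z inserted, Decor now waits for max(Cake, Z).
New critical path: RSVPs→Cake→Z→Decor = 12+2+9+4 = 27 ⇒ 27 days.

27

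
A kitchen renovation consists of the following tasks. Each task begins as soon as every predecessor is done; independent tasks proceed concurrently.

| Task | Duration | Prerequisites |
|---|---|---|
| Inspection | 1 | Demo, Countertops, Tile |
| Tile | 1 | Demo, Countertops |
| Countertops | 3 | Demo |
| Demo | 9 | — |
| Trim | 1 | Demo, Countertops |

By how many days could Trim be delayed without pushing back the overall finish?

Demo→Countertops→Tile→Inspection = 9+3+1+1 = 14 sets the makespan at 14 days.
Trim finishes as early as 13 and must finish by 14.
So Trim can slip 14 − 13 = 1 day.

1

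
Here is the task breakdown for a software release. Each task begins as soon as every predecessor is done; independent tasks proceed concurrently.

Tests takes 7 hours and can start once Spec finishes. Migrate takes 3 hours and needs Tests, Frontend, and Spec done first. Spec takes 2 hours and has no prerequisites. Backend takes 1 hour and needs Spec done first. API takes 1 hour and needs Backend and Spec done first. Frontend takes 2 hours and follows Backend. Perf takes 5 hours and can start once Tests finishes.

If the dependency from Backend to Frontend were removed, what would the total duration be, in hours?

Before: longest chain Spec→Tests→Perf = 2+7+5 = 14, finish 14.
Without Backend→Frontend, Frontend's earliest start moves from 3 to 0.
The longest chain is now Spec→Tests→Perf = 2+7+5 = 14, so the schedule takes 14 hours.

14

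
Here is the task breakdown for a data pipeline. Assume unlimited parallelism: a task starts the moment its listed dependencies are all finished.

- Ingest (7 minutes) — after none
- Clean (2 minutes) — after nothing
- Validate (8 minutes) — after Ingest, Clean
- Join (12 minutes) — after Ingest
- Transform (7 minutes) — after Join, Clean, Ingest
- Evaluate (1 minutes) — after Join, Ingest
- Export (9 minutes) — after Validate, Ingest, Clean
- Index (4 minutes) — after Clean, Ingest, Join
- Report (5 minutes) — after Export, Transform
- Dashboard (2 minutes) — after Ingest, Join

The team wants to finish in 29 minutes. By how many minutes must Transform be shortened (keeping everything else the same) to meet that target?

2

Current finish: 31 minutes; target: 29.
Transform is on every critical path, so each minute cut from Transform cuts the finish by one (this holds down to a finish of 29).
Need 31 − 29 = 2 minutes off Transform → Transform becomes 5 minutes, finish becomes 29.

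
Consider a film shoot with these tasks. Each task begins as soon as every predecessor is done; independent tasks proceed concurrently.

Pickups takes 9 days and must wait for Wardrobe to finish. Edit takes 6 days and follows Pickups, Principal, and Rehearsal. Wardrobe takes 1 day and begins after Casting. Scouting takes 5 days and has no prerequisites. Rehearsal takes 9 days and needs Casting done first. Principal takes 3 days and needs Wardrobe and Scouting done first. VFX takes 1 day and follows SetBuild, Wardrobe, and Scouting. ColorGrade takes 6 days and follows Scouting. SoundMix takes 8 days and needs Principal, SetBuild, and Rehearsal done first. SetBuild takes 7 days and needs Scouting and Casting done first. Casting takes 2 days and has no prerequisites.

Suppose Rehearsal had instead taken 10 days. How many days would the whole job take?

Critical path before the change: Scouting→SetBuild→SoundMix = 5+7+8 = 20 giving 20 days.
The longest path through Rehearsal is only 19 days, so Rehearsal has float 1.
The binding chain switches to Casting→Rehearsal→SoundMix = 2+10+8 = 20; finish 20 days.

20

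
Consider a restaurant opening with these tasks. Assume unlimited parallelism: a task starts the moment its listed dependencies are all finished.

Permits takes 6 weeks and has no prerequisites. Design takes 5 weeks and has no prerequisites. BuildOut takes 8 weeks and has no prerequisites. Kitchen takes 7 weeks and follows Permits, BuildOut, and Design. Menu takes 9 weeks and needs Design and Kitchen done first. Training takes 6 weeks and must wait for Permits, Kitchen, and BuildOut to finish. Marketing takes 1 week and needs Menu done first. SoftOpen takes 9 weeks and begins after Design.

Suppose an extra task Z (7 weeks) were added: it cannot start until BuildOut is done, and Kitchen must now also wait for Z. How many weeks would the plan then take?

Originally the plan takes 25 weeks.
With Z inserted, Kitchen now waits for max(Permits, BuildOut, Design, Z).
New critical path: BuildOut→Z→Kitchen→Menu→Marketing = 8+7+7+9+1 = 32 ⇒ 32 weeks.

32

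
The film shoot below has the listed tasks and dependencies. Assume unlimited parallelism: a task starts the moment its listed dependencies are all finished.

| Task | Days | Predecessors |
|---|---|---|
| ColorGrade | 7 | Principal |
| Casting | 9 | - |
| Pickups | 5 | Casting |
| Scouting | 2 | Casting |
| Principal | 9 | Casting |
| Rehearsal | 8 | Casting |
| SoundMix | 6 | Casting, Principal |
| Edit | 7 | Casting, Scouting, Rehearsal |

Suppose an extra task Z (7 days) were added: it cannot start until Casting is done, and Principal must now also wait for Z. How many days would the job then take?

32

Originally the job takes 25 days.
With Z inserted, Principal now waits for max(Casting, Z).
New critical path: Casting→Z→Principal→ColorGrade = 9+7+9+7 = 32 ⇒ 32 days.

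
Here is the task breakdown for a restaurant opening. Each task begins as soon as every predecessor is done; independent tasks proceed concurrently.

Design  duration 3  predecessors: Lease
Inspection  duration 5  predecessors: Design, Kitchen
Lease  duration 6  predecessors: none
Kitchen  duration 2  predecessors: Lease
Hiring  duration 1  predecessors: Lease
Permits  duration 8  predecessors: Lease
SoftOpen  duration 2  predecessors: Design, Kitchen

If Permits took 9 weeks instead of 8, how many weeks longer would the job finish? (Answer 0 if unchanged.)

The binding path is Lease→Permits = 6+8 = 14; finish at 14 weeks.
Permits is on the critical path; changing it to 9 makes that path 15 weeks.
No other chain overtakes it, so the finish is 15 weeks.
Change in finish: 15 − 14 = +1 weeks.

1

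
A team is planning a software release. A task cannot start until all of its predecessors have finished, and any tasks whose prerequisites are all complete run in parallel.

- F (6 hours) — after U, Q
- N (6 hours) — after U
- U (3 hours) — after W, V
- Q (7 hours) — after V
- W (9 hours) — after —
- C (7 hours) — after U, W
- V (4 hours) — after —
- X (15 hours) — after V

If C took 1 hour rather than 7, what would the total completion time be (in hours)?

19

Baseline: W→U→C = 9+3+7 = 19 → 19 hours.
C lies on that path, so at 1 hour the path becomes 13 hours.
New critical path: V→X = 4+15 = 19 ⇒ 19 hours.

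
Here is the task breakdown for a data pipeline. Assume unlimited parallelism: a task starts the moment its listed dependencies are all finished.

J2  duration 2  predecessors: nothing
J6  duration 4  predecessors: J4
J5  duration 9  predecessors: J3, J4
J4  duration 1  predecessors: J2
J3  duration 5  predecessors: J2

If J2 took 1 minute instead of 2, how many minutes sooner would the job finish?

1

As given, the longest chain is J2→J3→J5 = 2+5+9 = 16, so the finish is 16 minutes.
Since J2 is critical, the -1 change carries straight to that chain (now 15 minutes).
That remains the longest chain; total 15 minutes.
Change in finish: 15 − 16 = -1 minutes.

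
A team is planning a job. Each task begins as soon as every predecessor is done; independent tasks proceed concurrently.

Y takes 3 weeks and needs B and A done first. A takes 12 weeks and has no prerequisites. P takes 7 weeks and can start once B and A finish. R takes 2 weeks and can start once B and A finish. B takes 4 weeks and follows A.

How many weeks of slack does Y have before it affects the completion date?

4

A→B→P = 12+4+7 = 23 sets the makespan at 23 weeks.
The longest chain containing Y totals 19 weeks.
Slack of Y = 20 − 16 = 4 weeks.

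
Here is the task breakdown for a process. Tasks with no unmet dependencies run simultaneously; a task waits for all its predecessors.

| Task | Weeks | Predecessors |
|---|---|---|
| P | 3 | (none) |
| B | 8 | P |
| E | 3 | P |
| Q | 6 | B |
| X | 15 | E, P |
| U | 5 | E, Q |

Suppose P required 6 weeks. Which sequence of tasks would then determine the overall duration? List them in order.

Actual critical path: P→B→Q→U = 3+8+6+5 = 22 ⇒ 22 weeks.
P lies on that path, so at 6 weeks the path becomes 25 weeks.
That remains the longest chain; total 25 weeks.

P, B, Q, U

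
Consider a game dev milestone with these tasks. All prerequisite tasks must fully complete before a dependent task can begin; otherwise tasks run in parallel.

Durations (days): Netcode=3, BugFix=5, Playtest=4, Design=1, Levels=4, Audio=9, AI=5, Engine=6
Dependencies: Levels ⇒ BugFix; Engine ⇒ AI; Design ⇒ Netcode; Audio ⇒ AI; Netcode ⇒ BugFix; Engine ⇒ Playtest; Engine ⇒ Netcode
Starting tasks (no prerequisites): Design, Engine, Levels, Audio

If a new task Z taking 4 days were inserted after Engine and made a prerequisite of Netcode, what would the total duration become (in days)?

18

Originally the job takes 14 days.
With Z inserted, Netcode now waits for max(Engine, Design, Z).
New critical path: Engine→Z→Netcode→BugFix = 6+4+3+5 = 18 ⇒ 18 days.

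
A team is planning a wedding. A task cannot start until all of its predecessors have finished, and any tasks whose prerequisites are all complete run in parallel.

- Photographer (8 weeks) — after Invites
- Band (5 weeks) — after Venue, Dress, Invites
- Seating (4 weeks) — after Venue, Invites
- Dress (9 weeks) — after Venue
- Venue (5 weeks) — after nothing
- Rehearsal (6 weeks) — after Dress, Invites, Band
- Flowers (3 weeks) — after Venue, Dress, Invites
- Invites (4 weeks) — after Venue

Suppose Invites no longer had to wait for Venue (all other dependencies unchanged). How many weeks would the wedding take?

Before: longest chain Venue→Dress→Band→Rehearsal = 5+9+5+6 = 25, finish 25.
Without Venue→Invites, Invites's earliest start moves from 5 to 0.
New critical path: Venue→Dress→Band→Rehearsal = 5+9+5+6 = 25 ⇒ 25 weeks.

25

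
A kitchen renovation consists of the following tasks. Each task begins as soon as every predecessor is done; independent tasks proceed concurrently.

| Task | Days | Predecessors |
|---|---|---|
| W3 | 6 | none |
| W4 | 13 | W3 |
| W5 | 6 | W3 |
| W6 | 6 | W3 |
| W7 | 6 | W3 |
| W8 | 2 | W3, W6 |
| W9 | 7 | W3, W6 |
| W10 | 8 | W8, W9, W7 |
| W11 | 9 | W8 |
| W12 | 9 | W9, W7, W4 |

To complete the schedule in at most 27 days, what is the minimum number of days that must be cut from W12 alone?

Current finish: 28 days; target: 27.
W12 is on every critical path, so each day cut from W12 cuts the finish by one (this holds down to a finish of 27).
Need 28 − 27 = 1 day off W12 → W12 becomes 8 days, finish becomes 27.

1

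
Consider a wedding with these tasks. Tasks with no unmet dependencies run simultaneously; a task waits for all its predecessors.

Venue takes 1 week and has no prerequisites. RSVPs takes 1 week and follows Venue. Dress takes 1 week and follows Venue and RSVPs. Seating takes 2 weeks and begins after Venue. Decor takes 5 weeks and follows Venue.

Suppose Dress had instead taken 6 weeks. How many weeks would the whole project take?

The binding path is Venue→Decor = 1+5 = 6; finish at 6 weeks.
Dress has 3 weeks of float (longest path through it is 3).
Now Venue→RSVPs→Dress = 1+1+6 = 8 is longest, so the finish becomes 8 weeks.

8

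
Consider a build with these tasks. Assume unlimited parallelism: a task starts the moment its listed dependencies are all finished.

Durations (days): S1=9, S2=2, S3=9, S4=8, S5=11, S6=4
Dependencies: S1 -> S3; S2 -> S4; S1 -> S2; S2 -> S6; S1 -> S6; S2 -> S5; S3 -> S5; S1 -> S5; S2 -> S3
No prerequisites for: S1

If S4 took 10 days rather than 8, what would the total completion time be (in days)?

31

Critical path before the change: S1→S2→S3→S5 = 9+2+9+11 = 31 giving 31 days.
S4 is off the critical path — its longest chain is 19 days, giving 12 of slack.
The critical path is still S1→S2→S3→S5; finish is now 31 days.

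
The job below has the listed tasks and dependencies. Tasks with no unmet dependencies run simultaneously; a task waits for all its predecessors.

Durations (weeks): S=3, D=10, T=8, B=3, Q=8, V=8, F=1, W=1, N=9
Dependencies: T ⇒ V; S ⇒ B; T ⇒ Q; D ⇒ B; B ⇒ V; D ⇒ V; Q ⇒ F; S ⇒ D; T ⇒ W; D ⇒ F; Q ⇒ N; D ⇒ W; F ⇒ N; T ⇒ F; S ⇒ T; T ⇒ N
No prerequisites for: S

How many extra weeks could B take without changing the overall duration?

5

Critical path: S→T→Q→F→N = 3+8+8+1+9 = 29, so the finish is 29 weeks.
B finishes as early as 16 and must finish by 21.
So B can slip 21 − 16 = 5 weeks.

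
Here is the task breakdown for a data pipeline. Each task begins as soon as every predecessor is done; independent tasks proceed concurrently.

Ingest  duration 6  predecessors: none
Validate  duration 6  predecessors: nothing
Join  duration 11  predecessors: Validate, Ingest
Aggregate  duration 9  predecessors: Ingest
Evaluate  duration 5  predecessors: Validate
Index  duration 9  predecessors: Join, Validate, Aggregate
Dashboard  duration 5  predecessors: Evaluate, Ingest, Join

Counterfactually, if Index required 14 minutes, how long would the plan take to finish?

Baseline: Ingest→Join→Index = 6+11+9 = 26 → 26 minutes.
Since Index is critical, the +5 change carries straight to that chain (now 31 minutes).
No other chain overtakes it, so the finish is 31 minutes.

31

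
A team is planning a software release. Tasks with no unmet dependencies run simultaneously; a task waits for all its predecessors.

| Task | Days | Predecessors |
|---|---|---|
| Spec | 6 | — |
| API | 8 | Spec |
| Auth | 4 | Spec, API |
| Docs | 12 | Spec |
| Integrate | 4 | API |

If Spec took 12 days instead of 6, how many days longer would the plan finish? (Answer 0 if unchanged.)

6

As given, the longest chain is Spec→API→Auth = 6+8+4 = 18, so the finish is 18 days.
Since Spec is critical, the +6 change carries straight to that chain (now 24 days).
The critical path is still Spec→API→Auth; finish is now 24 days.
Change in finish: 24 − 18 = +6 days.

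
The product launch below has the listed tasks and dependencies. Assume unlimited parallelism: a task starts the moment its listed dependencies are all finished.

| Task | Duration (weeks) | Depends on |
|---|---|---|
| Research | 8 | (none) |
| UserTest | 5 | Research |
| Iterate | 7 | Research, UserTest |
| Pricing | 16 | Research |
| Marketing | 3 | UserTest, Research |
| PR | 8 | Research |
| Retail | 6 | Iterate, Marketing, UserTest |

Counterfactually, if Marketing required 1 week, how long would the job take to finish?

Critical path before the change: Research→UserTest→Iterate→Retail = 8+5+7+6 = 26 giving 26 weeks.
Marketing is off the critical path — its longest chain is 22 weeks, giving 4 of slack.
That remains the longest chain; total 26 weeks.

26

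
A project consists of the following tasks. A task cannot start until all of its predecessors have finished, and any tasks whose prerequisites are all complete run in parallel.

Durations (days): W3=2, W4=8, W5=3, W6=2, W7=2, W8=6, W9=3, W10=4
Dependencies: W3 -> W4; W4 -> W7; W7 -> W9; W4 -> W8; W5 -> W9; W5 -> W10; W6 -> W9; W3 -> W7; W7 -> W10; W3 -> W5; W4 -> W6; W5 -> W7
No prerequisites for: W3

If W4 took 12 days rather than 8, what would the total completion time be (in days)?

20

Actual critical path: W3→W4→W7→W10 = 2+8+2+4 = 16 ⇒ 16 days.
Since W4 is critical, the +4 change carries straight to that chain (now 20 days).
That remains the longest chain; total 20 days.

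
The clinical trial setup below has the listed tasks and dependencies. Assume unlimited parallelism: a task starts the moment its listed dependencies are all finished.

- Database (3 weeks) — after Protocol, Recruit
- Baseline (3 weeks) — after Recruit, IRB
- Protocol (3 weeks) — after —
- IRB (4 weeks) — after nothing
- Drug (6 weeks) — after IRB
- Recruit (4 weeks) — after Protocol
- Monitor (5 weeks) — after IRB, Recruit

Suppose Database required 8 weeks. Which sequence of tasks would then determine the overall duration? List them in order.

Baseline: Protocol→Recruit→Monitor = 3+4+5 = 12 → 12 weeks.
Database has 2 weeks of float (longest path through it is 10).
The binding chain switches to Protocol→Recruit→Database = 3+4+8 = 15; finish 15 weeks.

Protocol, Recruit, Database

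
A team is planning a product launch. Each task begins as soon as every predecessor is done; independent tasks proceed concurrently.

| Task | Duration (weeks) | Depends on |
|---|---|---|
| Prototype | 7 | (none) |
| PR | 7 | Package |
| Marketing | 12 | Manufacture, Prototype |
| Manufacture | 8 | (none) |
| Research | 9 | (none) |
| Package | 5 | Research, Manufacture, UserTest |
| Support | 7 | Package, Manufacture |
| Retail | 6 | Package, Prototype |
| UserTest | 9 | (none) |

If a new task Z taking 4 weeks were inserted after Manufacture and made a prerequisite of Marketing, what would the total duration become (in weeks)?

Originally the job takes 21 weeks.
With Z inserted, Marketing now waits for max(Manufacture, Prototype, Z).
New critical path: Manufacture→Z→Marketing = 8+4+12 = 24 ⇒ 24 weeks.

24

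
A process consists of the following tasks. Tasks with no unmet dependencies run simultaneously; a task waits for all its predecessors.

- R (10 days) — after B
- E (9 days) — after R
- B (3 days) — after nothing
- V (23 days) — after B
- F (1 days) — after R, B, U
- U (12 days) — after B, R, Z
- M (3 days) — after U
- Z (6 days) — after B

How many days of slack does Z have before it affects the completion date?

The longest chain is B→R→U→M = 3+10+12+3 = 28; overall finish 28 days.
The longest chain containing Z totals 24 days.
Float = 28 − 24 = 4.

4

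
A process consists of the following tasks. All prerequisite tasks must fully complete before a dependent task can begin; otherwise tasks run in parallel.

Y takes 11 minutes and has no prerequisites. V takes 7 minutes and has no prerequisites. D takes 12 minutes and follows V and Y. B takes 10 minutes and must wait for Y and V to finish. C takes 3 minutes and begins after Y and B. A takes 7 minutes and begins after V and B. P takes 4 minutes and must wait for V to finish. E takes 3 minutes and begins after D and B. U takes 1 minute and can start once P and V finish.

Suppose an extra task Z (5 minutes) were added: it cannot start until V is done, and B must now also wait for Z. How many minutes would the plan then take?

Originally the plan takes 28 minutes.
With Z inserted, B now waits for max(Y, V, Z).
New critical path: V→Z→B→A = 7+5+10+7 = 29 ⇒ 29 minutes.

29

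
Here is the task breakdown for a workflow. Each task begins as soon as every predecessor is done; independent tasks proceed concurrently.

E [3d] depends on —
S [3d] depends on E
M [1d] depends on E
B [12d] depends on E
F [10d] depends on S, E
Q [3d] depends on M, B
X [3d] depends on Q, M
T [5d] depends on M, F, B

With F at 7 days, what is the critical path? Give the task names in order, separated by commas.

As given, the longest chain is E→S→F→T = 3+3+10+5 = 21, so the finish is 21 days.
F is on the critical path; changing it to 7 makes that path 18 days.
The binding chain switches to E→B→Q→X = 3+12+3+3 = 21; finish 21 days.

E, B, Q, X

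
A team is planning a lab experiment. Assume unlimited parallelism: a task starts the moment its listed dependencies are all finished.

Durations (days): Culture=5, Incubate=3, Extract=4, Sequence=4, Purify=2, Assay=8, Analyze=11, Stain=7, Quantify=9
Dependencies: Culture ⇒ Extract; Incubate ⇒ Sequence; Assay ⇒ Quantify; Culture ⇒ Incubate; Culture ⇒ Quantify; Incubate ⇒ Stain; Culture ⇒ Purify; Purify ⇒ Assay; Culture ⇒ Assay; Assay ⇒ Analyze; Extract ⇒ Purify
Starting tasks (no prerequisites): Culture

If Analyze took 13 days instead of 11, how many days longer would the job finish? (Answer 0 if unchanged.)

As given, the longest chain is Culture→Extract→Purify→Assay→Analyze = 5+4+2+8+11 = 30, so the finish is 30 days.
Analyze lies on that path, so at 13 days the path becomes 32 days.
No other chain overtakes it, so the finish is 32 days.
Change in finish: 32 − 30 = +2 days.

2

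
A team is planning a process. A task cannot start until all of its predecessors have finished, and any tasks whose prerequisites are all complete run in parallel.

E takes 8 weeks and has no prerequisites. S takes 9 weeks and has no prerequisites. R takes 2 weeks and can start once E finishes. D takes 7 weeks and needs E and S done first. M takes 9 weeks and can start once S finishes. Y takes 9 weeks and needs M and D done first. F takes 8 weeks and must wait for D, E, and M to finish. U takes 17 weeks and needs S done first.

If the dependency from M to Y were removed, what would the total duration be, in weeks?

Before: longest chain S→M→Y = 9+9+9 = 27, finish 27.
Without M→Y, Y's earliest start moves from 18 to 16.
The longest chain is now S→M→F = 9+9+8 = 26, so the job takes 26 weeks.

26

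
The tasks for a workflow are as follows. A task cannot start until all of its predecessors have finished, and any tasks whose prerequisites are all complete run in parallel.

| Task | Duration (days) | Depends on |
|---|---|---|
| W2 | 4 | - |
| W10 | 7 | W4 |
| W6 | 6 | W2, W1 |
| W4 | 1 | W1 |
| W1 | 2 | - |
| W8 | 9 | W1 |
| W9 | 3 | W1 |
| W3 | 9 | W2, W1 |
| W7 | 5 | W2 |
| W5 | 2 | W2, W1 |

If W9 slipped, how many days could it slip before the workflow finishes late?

The longest chain is W2→W3 = 4+9 = 13; overall finish 13 days.
The longest chain containing W9 totals 5 days.
Float = 13 − 5 = 8.

8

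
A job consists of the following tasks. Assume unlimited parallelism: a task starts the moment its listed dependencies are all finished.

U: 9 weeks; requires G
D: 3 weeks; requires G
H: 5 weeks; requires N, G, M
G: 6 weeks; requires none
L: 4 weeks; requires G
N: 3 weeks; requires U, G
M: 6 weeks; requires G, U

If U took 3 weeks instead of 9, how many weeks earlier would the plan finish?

Actual critical path: G→U→M→H = 6+9+6+5 = 26 ⇒ 26 weeks.
Since U is critical, the -6 change carries straight to that chain (now 20 weeks).
That remains the longest chain; total 20 weeks.
Change in finish: 20 − 26 = -6 weeks.

6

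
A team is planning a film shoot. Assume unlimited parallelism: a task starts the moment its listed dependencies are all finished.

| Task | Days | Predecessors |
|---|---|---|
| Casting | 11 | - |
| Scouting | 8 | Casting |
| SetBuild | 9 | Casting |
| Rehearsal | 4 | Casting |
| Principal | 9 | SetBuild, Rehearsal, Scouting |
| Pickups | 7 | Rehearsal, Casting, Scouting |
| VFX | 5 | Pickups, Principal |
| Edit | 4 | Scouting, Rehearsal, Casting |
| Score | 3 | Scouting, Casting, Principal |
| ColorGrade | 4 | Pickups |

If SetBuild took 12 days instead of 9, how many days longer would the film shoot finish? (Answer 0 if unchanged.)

3

As given, the longest chain is Casting→SetBuild→Principal→VFX = 11+9+9+5 = 34, so the finish is 34 days.
SetBuild is on the critical path; changing it to 12 makes that path 37 days.
That remains the longest chain; total 37 days.
Change in finish: 37 − 34 = +3 days.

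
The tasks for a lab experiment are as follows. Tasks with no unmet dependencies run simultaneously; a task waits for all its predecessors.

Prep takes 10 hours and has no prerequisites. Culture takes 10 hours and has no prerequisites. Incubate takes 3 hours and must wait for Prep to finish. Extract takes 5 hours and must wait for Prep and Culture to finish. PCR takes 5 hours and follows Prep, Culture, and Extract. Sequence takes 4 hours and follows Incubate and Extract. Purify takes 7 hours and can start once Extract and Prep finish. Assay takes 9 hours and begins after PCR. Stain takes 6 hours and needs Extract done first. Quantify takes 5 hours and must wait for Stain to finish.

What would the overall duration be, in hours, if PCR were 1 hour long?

The binding path is Prep→Extract→PCR→Assay = 10+5+5+9 = 29; finish at 29 hours.
PCR is on the critical path; changing it to 1 makes that path 25 hours.
Now Prep→Extract→Stain→Quantify = 10+5+6+5 = 26 is longest, so the finish becomes 26 hours.

26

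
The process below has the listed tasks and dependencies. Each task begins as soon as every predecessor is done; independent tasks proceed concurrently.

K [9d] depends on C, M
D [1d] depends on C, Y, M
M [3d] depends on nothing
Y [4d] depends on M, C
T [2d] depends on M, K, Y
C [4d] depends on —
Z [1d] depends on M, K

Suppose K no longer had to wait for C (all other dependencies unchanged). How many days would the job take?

14

Original critical path: C→K→T = 4+9+2 = 15 ⇒ 15 days.
Without C→K, K's earliest start moves from 4 to 3.
After: M→K→T = 3+9+2 = 14 → 14 days.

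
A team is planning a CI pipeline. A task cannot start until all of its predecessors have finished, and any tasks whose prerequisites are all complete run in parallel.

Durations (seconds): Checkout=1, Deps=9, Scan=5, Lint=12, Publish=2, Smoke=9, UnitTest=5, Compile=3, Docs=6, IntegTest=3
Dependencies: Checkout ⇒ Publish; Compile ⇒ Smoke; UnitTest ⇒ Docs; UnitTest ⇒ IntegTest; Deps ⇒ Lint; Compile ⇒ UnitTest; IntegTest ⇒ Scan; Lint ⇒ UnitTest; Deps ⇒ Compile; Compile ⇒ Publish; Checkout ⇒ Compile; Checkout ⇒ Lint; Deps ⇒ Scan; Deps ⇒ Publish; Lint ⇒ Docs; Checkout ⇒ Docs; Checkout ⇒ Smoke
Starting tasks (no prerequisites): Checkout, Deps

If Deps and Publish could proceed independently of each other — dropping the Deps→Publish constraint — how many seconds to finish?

34

With the dependency in place, Deps→Lint→UnitTest→IntegTest→Scan = 9+12+5+3+5 = 34 sets the finish at 34 seconds.
Dropping Deps→Publish doesn't change Publish's earliest start (12); another predecessor still binds.
After: Deps→Lint→UnitTest→IntegTest→Scan = 9+12+5+3+5 = 34 → 34 seconds.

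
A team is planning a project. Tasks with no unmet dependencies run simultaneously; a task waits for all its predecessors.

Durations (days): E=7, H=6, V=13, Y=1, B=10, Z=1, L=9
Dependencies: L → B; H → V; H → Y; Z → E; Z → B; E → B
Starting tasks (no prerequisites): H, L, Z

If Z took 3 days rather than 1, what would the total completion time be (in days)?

20

Baseline: H→V = 6+13 = 19 → 19 days.
Z has 1 day of float (longest path through it is 18).
New critical path: Z→E→B = 3+7+10 = 20 ⇒ 20 days.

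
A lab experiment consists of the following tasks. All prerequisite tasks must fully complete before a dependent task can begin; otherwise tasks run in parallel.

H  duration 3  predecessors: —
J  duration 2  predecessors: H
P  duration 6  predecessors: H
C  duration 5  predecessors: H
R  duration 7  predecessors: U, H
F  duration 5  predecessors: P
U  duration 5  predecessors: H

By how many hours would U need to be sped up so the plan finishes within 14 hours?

1

Current finish: 15 hours; target: 14.
U is on every critical path, so each hour cut from U cuts the finish by one (this holds down to a finish of 14).
Need 15 − 14 = 1 hour off U → U becomes 4 hours, finish becomes 14.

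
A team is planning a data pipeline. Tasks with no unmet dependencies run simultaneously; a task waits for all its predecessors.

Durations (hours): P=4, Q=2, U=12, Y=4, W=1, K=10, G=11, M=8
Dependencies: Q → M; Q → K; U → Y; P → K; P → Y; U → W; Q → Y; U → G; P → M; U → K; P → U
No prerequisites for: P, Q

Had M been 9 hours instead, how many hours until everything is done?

27

The binding path is P→U→G = 4+12+11 = 27; finish at 27 hours.
The longest path through M is only 12 hours, so M has float 15.
The critical path is still P→U→G; finish is now 27 hours.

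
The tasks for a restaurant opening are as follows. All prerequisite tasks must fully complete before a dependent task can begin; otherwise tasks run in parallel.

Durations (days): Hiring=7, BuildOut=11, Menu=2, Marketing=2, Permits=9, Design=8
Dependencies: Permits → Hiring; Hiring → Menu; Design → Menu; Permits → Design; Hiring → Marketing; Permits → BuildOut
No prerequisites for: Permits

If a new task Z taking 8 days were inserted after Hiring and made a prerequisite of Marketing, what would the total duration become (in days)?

26

Originally the project takes 20 days.
With Z inserted, Marketing now waits for max(Hiring, Z).
New critical path: Permits→Hiring→Z→Marketing = 9+7+8+2 = 26 ⇒ 26 days.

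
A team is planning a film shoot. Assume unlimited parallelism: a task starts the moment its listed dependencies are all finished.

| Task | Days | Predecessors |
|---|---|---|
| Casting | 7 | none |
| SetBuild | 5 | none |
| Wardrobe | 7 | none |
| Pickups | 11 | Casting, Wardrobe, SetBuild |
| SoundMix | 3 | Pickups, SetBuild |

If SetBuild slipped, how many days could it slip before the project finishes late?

2

The longest chain is Casting→Pickups→SoundMix = 7+11+3 = 21; overall finish 21 days.
SetBuild finishes as early as 5 and must finish by 7.
Float = 21 − 19 = 2.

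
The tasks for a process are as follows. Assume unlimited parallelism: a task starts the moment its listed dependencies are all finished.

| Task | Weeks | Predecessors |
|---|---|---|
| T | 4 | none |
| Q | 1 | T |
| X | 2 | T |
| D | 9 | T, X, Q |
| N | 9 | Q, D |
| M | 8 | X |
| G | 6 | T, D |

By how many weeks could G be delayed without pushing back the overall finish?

T→X→D→N = 4+2+9+9 = 24 sets the makespan at 24 weeks.
The longest chain containing G totals 21 weeks.
So G can slip 24 − 21 = 3 weeks.

3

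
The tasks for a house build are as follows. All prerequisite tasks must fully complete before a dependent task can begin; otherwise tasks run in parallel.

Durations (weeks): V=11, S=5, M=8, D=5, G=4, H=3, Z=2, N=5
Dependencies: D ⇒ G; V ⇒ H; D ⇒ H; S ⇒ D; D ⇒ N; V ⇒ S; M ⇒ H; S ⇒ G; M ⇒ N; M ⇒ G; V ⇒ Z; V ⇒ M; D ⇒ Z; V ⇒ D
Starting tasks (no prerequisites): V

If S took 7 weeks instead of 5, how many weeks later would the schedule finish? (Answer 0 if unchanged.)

2

Baseline: V→S→D→N = 11+5+5+5 = 26 → 26 weeks.
Since S is critical, the +2 change carries straight to that chain (now 28 weeks).
That remains the longest chain; total 28 weeks.
Change in finish: 28 − 26 = +2 weeks.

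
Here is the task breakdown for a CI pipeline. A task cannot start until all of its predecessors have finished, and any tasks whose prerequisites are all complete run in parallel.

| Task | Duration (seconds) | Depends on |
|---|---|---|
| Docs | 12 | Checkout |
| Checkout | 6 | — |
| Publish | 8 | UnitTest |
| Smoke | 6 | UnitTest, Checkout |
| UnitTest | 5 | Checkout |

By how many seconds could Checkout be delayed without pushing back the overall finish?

Critical path: Checkout→UnitTest→Publish = 6+5+8 = 19, so the finish is 19 seconds.
The longest chain containing Checkout totals 19 seconds.
Float = 19 − 19 = 0.

0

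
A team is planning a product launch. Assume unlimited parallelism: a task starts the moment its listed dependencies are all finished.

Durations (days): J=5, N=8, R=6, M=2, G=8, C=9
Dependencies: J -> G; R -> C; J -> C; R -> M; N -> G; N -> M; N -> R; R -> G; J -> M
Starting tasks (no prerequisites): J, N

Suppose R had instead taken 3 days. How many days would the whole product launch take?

20

Actual critical path: N→R→C = 8+6+9 = 23 ⇒ 23 days.
R lies on that path, so at 3 days the path becomes 20 days.
No other chain overtakes it, so the finish is 20 days.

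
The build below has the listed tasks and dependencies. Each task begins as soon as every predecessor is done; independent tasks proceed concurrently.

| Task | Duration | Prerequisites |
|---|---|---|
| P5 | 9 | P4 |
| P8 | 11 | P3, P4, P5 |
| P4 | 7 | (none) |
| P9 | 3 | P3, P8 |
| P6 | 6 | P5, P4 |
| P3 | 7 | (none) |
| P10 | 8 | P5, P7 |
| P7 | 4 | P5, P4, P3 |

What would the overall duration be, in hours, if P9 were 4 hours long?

31

As given, the longest chain is P4→P5→P8→P9 = 7+9+11+3 = 30, so the finish is 30 hours.
P9 is on the critical path; changing it to 4 makes that path 31 hours.
The critical path is still P4→P5→P8→P9; finish is now 31 hours.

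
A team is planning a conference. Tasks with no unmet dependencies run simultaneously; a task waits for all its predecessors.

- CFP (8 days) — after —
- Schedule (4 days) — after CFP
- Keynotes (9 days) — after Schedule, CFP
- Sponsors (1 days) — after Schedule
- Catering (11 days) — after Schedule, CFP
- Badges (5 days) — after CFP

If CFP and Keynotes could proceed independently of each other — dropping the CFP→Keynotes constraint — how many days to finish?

23

Original critical path: CFP→Schedule→Catering = 8+4+11 = 23 ⇒ 23 days.
Dropping CFP→Keynotes doesn't change Keynotes's earliest start (12); another predecessor still binds.
The longest chain is now CFP→Schedule→Catering = 8+4+11 = 23, so the job takes 23 days.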